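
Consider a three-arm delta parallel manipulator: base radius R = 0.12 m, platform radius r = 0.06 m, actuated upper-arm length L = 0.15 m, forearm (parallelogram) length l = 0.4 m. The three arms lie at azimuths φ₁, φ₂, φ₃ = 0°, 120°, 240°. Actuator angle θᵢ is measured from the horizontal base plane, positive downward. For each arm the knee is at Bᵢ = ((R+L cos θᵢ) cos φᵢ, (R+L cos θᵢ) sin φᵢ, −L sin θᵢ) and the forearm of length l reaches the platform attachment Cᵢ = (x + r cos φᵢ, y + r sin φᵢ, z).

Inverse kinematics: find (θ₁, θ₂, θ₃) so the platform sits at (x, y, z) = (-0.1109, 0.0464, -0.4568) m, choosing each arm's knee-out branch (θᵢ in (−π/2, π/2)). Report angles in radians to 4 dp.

θ₁ = 1.1344, θ₂ = 0.5233, θ₃ = 0.7851

arm 1 (φ=0.0°): x'=-0.1109, y'=0.0464
  e−x'=0.1709;  (l²−L²−(e−x')²−y'²−z²)/2L = -0.3418
  √(A²+B²)=0.4877;  θ1 = -1.2128+2.3472 ≈ 1.1344
rotate P by −φ2: (0.0956, 0.0728, -0.4568)
  e−x'=-0.0356;  (l²−L²−(e−x')²−y'²−z²)/2L = -0.2591
  γ=atan2(-0.4568,-0.0356)=-1.6486;  ψ=arccos(-0.5656)=2.1719;  θ2=γ+ψ≈0.5233
arm 3 (φ=240.0°): x'=0.0153, y'=-0.1192
  e−x'=0.0447;  (l²−L²−(e−x')²−y'²−z²)/2L = -0.2913
  γ=atan2(-0.4568,0.0447)=-1.4732;  ψ=arccos(-0.6346)=2.2583;  θ3=γ+ψ≈0.7851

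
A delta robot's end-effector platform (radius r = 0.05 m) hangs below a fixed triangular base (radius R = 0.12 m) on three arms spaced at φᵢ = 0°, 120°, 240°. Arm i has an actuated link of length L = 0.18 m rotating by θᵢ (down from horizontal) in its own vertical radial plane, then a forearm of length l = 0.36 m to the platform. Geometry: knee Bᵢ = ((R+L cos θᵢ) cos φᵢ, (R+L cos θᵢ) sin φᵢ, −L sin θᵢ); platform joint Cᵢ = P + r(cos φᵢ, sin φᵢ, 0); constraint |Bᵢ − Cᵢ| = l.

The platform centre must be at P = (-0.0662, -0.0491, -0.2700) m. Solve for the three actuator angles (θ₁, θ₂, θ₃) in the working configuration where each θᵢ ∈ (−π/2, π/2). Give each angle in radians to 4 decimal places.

θ₁ = 0.4365, θ₂ = 0.1744, θ₃ = -0.2617

φ1=0.0° → target in arm frame (-0.0662, -0.0491)
  e−x'=0.1362;  (l²−L²−(e−x')²−y'²−z²)/2L = 0.0093
  √(A²+B²)=0.3024;  θ1 = -1.1036+1.5401 ≈ 0.4365
arm 2 (φ=120.0°): x'=-0.0094, y'=0.0819
  A cos θ + B sin θ = C:  0.0794·cos θ + -0.2700·sin θ = 0.0314
  θ2 = atan2(B,A) + arccos(C/0.2814) = 0.1744
φ3=240.0° → target in arm frame (0.0756, -0.0328)
  A=-0.0056, B=-0.2700, C=(l²−L²−A²−y'²−z²)/(2L)=0.0644
  √(A²+B²)=0.2701;  θ3 = -1.5916+1.3299 ≈ -0.2617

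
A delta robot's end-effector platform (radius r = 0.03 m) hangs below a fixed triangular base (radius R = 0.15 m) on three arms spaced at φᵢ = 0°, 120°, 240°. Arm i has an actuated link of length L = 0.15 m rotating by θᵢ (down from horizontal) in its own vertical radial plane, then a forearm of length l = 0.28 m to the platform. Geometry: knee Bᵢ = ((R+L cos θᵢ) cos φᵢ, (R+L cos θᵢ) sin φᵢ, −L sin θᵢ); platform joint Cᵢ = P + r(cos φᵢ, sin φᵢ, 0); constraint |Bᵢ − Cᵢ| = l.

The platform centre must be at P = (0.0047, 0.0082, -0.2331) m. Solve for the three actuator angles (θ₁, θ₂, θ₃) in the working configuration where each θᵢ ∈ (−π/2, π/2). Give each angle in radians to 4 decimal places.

arm 1 (φ=0.0°): x'=0.0047, y'=0.0082
  A=0.1153, B=-0.2331, C=(l²−L²−A²−y'²−z²)/(2L)=-0.0393
  γ=atan2(-0.2331,0.1153)=-1.1114;  ψ=arccos(-0.1512)=1.7226;  θ1=γ+ψ≈0.6111
arm 2 (φ=120.0°): x'=0.0048, y'=-0.0082
  e−x'=0.1152;  (l²−L²−(e−x')²−y'²−z²)/2L = -0.0393
  γ=atan2(-0.2331,0.1152)=-1.1116;  ψ=arccos(-0.1511)=1.7224;  θ2=γ+ψ≈0.6108
φ3=240.0° → target in arm frame (-0.0095, 0.0000)
  A=0.1295, B=-0.2331, C=(l²−L²−A²−y'²−z²)/(2L)=-0.0506
  √(A²+B²)=0.2666;  θ3 = -1.0639+1.7619 ≈ 0.6980

θ₁ = 0.6111, θ₂ = 0.6108, θ₃ = 0.6980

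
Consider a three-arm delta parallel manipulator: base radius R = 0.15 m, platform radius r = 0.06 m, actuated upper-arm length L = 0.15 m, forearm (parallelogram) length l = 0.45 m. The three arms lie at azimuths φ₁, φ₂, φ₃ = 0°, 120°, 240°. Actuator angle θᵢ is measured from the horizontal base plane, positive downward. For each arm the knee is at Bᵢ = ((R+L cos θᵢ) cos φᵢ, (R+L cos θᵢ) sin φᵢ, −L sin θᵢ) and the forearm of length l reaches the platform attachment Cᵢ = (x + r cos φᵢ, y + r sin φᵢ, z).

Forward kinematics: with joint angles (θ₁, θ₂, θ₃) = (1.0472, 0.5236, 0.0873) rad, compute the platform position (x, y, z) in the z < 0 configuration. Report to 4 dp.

(-0.1537, -0.0691, -0.4400)

φ1=0.0°: virtual centre (0.1650, 0.0000, -0.1299), radius l
centre 2 = (0.2199·cos120.0°, 0.2199·sin120.0°, -0.0750) = (-0.1100, 0.1904, -0.0750)
centre 3 = (0.2394·cos240.0°, 0.2394·sin240.0°, -0.0131) = (-0.1197, -0.2074, -0.0131)
|centre ₂|²−|centre ₁|² = 0.0099;  |centre ₃|²−|centre ₁|² = 0.0134
plane₁₂: -0.5499x+0.3809y+0.1098z = 0.0099
det = 0.4449;  x = -0.0207+0.3024z,  y = -0.0039+0.1482z
into |P−centre ₁|² = l²: 1.1134z² + 0.1464z + -0.1511 = 0;  Δ = 0.6945;  z = -0.4400 or 0.3085 → z<0 root = -0.4400
x = -0.1537, y = -0.0691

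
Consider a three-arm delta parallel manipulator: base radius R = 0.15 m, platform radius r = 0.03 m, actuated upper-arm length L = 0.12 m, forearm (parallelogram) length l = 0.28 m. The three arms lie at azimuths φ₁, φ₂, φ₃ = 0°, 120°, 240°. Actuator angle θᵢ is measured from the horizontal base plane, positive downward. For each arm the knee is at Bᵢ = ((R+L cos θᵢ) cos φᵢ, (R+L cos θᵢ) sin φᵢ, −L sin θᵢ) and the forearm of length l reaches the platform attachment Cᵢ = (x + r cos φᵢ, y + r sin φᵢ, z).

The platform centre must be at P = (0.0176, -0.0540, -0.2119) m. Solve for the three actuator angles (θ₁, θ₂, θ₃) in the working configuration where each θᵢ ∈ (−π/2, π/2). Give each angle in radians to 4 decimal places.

φ1=0.0° → target in arm frame (0.0176, -0.0540)
  e−x'=0.1024;  (l²−L²−(e−x')²−y'²−z²)/2L = 0.0237
  √(A²+B²)=0.2353;  θ1 = -1.1206+1.4698 ≈ 0.3491
φ2=120.0° → target in arm frame (-0.0556, 0.0118)
  A=0.1756, B=-0.2119, C=(l²−L²−A²−y'²−z²)/(2L)=-0.0494
  θ2 = atan2(B,A) + arccos(C/0.2752) = 0.8725
φ3=240.0° → target in arm frame (0.0380, 0.0422)
  A cos θ + B sin θ = C:  0.0820·cos θ + -0.2119·sin θ = 0.0441
  θ3 = atan2(B,A) + arccos(C/0.2272) = 0.1740

θ₁ = 0.3491, θ₂ = 0.8725, θ₃ = 0.1740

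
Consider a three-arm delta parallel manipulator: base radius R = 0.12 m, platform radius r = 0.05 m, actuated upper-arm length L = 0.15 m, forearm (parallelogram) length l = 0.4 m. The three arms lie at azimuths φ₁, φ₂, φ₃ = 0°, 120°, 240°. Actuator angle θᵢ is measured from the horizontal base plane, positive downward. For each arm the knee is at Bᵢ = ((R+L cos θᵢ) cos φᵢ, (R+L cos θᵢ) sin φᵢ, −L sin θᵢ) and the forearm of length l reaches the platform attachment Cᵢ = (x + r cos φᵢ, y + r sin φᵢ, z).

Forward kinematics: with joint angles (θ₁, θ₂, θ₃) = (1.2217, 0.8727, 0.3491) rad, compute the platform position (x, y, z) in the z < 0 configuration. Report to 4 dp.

centre 1 = (0.1213·cos0.0°, 0.1213·sin0.0°, -0.1410) = (0.1213, 0.0000, -0.1410)
arm 2 at φ=120.0°: ρ2 = 0.1664;  centre 2 = (-0.0832, 0.1441, -0.1149)
arm 3 at φ=240.0°: ρ3 = 0.2110;  centre 3 = (-0.1055, -0.1827, -0.0513)
eliminate P² terms by subtracting sphere 1 from 2 and 3
plane₁₂: -0.4090x+0.2882y+0.0521z = 0.0063
det = 0.2802;  x = -0.0211+0.2524z,  y = -0.0081+0.1774z
sphere 1 gives Az²+Bz+C=0 with A=1.0952, B=0.2071, C=-0.1198;  B²−4AC=0.5676;  roots -0.4385, 0.2494;  negative root z = -0.4385
x = -0.1318, y = -0.0859

(-0.1318, -0.0859, -0.4385)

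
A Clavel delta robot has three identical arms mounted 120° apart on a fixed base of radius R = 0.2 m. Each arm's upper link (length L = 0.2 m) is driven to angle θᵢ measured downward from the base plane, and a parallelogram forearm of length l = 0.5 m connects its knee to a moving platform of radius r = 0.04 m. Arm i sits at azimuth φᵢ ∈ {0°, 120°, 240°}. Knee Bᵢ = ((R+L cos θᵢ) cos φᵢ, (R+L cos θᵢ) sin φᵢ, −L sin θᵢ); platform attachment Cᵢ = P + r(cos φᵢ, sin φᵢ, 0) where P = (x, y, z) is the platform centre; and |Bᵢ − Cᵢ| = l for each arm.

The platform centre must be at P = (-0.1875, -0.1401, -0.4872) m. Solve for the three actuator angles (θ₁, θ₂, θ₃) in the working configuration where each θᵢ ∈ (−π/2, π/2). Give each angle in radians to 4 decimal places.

θ₁ = 1.3961, θ₂ = 0.9598, θ₃ = 0.0872

rotate P by −φ1: (-0.1875, -0.1401, -0.4872)
  e−x'=0.3475;  (l²−L²−(e−x')²−y'²−z²)/2L = -0.4194
  γ=atan2(-0.4872,0.3475)=-0.9512;  ψ=arccos(-0.7008)=2.3473;  θ1=γ+ψ≈1.3961
arm 2 (φ=120.0°): x'=-0.0276, y'=0.2324
  e−x'=0.1876;  (l²−L²−(e−x')²−y'²−z²)/2L = -0.2914
  θ2 = atan2(B,A) + arccos(C/0.5221) = 0.9598
φ3=240.0° → target in arm frame (0.2151, -0.0923)
  A=-0.0551, B=-0.4872, C=(l²−L²−A²−y'²−z²)/(2L)=-0.0973
  θ3 = atan2(B,A) + arccos(C/0.4903) = 0.0872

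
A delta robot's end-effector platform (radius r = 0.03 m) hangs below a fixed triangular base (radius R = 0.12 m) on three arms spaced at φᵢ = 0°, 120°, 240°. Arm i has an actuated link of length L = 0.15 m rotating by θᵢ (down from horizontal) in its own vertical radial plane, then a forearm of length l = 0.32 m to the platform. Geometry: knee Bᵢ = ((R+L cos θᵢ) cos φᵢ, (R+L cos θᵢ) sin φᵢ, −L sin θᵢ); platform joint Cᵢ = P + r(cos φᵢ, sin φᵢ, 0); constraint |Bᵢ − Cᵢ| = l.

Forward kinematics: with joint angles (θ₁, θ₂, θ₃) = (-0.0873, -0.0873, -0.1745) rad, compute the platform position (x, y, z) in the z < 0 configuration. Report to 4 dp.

(-0.0033, -0.0058, -0.1953)

arm 1 at φ=0.0°: (R−r)+L cos θ1 = 0.2394;  O1 = (0.2394, 0.0000, 0.0131)
φ2=120.0°: virtual centre (-0.1197, 0.2074, 0.0131), radius l
arm 3 at φ=240.0°: (R−r)+L cos θ3 = 0.2377;  O3 = (-0.1189, -0.2059, 0.0260)
|O₂|²−|O₁|² = 0.0000;  |O₃|²−|O₁|² = -0.0003
[-0.7183 0.4147 0.0000]·P = 0.0000;  [-0.7166 -0.4117 0.0259]·P = -0.0003
det = 0.5929;  x = 0.0002+0.0181z,  y = 0.0004+0.0314z
quadratic in z: (1.0013)z²+(-0.0348)z+(-0.0450)=0, √Δ=0.4260 → z ∈ {-0.1953, 0.2301}; z = -0.1953 (taking z<0)
x = -0.0033, y = -0.0058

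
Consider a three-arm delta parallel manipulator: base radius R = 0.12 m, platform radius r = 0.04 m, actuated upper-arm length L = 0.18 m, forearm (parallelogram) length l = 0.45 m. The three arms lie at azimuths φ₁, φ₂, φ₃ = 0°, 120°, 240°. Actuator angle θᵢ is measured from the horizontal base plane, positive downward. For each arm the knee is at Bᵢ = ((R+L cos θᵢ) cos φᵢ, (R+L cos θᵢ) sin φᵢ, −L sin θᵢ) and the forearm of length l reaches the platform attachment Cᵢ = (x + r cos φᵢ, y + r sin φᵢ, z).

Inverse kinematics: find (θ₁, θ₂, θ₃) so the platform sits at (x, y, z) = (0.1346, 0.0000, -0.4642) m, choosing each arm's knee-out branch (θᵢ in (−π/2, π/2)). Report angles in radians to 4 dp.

arm 1 (φ=0.0°): x'=0.1346, y'=0.0000
  A cos θ + B sin θ = C:  -0.0546·cos θ + -0.4642·sin θ = -0.1343
  θ1 = atan2(B,A) + arccos(C/0.4674) = 0.1745
φ2=120.0° → target in arm frame (-0.0673, -0.1166)
  e−x'=0.1473;  (l²−L²−(e−x')²−y'²−z²)/2L = -0.2241
  θ2 = atan2(B,A) + arccos(C/0.4870) = 0.7854
arm 3 (φ=240.0°): x'=-0.0673, y'=0.1166
  A=0.1473, B=-0.4642, C=(l²−L²−A²−y'²−z²)/(2L)=-0.2241
  γ=atan2(-0.4642,0.1473)=-1.2635;  ψ=arccos(-0.4601)=2.0489;  θ3=γ+ψ≈0.7854

θ₁ = 0.1745, θ₂ = 0.7854, θ₃ = 0.7854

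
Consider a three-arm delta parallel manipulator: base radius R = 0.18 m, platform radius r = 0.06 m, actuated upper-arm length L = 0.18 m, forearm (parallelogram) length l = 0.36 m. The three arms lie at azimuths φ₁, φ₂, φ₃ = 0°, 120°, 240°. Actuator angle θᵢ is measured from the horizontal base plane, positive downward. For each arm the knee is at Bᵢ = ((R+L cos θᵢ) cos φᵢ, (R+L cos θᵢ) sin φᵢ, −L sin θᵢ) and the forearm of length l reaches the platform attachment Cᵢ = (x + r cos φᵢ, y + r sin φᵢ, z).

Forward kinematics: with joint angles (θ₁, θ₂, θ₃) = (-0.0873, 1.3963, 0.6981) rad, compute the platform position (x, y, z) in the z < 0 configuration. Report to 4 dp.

(0.1613, -0.1121, -0.2973)

arm 1 at φ=0.0°: (R−r)+L cos θ1 = 0.2993;  S1 = (0.2993, 0.0000, 0.0157)
arm 2 at φ=120.0°: (R−r)+L cos θ2 = 0.1513;  S2 = (-0.0756, 0.1310, -0.1773)
arm 3 at φ=240.0°: (R−r)+L cos θ3 = 0.2579;  S3 = (-0.1289, -0.2233, -0.1157)
eliminate P² terms by subtracting sphere 1 from 2 and 3
linear system: -0.7499x+0.2620y = -0.0355−-0.3859z; -0.8565x+-0.4467y = -0.0099−-0.2628z
Cramer: x(z) = 0.0330-0.4313z;  y(z) = -0.0411+0.2387z
sphere 1 gives Az²+Bz+C=0 with A=1.2430, B=0.1787, C=-0.0568;  B²−4AC=0.3141;  roots -0.2973, 0.1536;  negative root z = -0.2973
x = 0.1613, y = -0.1121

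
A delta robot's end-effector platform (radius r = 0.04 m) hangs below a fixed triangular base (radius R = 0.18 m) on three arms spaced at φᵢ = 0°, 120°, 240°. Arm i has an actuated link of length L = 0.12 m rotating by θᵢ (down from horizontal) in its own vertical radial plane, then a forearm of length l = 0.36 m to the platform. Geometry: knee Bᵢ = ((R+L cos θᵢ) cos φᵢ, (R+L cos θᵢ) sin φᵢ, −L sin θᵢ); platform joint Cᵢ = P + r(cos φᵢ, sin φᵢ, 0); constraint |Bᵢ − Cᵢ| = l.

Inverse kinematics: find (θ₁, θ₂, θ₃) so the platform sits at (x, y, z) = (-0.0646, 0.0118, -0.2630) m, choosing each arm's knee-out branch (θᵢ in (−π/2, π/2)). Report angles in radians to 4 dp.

θ₁ = 0.6107, θ₂ = -0.1749, θ₃ = 0.0000

φ1=0.0° → target in arm frame (-0.0646, 0.0118)
  e−x'=0.2046;  (l²−L²−(e−x')²−y'²−z²)/2L = 0.0168
  θ1 = atan2(B,A) + arccos(C/0.3332) = 0.6107
φ2=120.0° → target in arm frame (0.0425, 0.0500)
  A cos θ + B sin θ = C:  0.0975·cos θ + -0.2630·sin θ = 0.1418
  θ2 = atan2(B,A) + arccos(C/0.2805) = -0.1749
φ3=240.0° → target in arm frame (0.0221, -0.0618)
  A=0.1179, B=-0.2630, C=(l²−L²−A²−y'²−z²)/(2L)=0.1179
  γ=atan2(-0.2630,0.1179)=-1.1493;  ψ=arccos(0.4091)=1.1493;  θ3=γ+ψ≈0.0000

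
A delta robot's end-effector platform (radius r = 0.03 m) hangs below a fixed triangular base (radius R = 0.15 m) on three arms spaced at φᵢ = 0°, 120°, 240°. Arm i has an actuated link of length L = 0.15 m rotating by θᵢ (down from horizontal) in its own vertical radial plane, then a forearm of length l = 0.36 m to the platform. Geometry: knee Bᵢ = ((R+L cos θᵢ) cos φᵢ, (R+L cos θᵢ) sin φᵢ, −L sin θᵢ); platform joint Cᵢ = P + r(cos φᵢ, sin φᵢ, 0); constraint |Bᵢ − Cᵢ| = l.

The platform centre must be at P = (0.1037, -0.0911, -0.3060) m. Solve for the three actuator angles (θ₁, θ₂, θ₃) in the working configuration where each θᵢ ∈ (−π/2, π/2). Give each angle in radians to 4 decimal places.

φ1=0.0° → target in arm frame (0.1037, -0.0911)
  A=0.0163, B=-0.3060, C=(l²−L²−A²−y'²−z²)/(2L)=0.0163
  γ=atan2(-0.3060,0.0163)=-1.5176;  ψ=arccos(0.0533)=1.5175;  θ1=γ+ψ≈-0.0001
rotate P by −φ2: (-0.1307, -0.0443, -0.3060)
  A cos θ + B sin θ = C:  0.2507·cos θ + -0.3060·sin θ = -0.1712
  γ=atan2(-0.3060,0.2507)=-0.8843;  ψ=arccos(-0.4328)=2.0184;  θ2=γ+ψ≈1.1341
arm 3 (φ=240.0°): x'=0.0270, y'=0.1354
  A cos θ + B sin θ = C:  0.0930·cos θ + -0.3060·sin θ = -0.0450
  γ=atan2(-0.3060,0.0930)=-1.2759;  ψ=arccos(-0.1407)=1.7120;  θ3=γ+ψ≈0.4361

θ₁ = -0.0001, θ₂ = 1.1341, θ₃ = 0.4361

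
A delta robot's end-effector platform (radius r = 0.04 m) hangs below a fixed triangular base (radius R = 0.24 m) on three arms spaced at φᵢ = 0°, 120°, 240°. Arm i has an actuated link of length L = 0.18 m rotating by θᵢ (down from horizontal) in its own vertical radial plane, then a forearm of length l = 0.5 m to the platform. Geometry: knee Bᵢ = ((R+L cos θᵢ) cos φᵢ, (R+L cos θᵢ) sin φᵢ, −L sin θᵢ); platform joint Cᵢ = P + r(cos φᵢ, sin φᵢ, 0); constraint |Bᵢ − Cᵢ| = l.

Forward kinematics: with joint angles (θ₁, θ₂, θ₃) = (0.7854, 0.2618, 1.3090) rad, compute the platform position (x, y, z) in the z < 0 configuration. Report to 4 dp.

(0.0086, 0.1614, -0.4772)

centre 1 = (0.3273·cos0.0°, 0.3273·sin0.0°, -0.1273) = (0.3273, 0.0000, -0.1273)
arm 2 at φ=120.0°: e+L cos θ2 = 0.3739;  centre 2 = (-0.1869, 0.3238, -0.0466)
centre 3 = (0.2466·cos240.0°, 0.2466·sin240.0°, -0.1739) = (-0.1233, -0.2136, -0.1739)
|centre ₂|²−|centre ₁|² = 0.0186;  |centre ₃|²−|centre ₁|² = -0.0323
[-1.0284 0.6476 0.1614]·P = 0.0186;  [-0.9011 -0.4271 -0.0932]·P = -0.0323
Cramer: x(z) = 0.0127+0.0084z;  y(z) = 0.0489-0.2359z
sphere 1 gives Az²+Bz+C=0 with A=1.0557, B=0.2262, C=-0.1324;  B²−4AC=0.6104;  roots -0.4772, 0.2629;  negative root z = -0.4772
x = 0.0086, y = 0.1614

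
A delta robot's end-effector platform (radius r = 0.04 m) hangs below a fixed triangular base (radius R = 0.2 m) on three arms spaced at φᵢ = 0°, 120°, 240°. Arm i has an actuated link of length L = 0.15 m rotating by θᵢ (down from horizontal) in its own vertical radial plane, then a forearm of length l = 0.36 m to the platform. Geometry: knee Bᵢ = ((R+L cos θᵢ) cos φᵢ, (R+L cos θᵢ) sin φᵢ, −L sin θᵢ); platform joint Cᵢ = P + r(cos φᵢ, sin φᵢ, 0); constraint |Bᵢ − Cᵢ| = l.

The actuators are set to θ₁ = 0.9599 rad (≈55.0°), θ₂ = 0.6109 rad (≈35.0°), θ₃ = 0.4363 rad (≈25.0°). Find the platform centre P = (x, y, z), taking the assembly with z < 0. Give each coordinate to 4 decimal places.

(-0.0566, -0.0178, -0.3171)

centre 1 = (0.2460·cos0.0°, 0.2460·sin0.0°, -0.1229) = (0.2460, 0.0000, -0.1229)
arm 2 at φ=120.0°: ρ2 = 0.2829;  centre 2 = (-0.1414, 0.2450, -0.0860)
φ3=240.0°: virtual centre (-0.1480, -0.2563, -0.0634), radius l
eliminate P² terms by subtracting sphere 1 from 2 and 3
linear system: -0.7750x+0.4899y = 0.0118−0.0737z; -0.7880x+-0.5126y = 0.0160−0.1190z
det = 0.7833;  x = -0.0177+0.1226z,  y = -0.0039+0.0436z
quadratic in z: (1.0169)z²+(0.1807)z+(-0.0449)=0, √Δ=0.4641 → z ∈ {-0.3171, 0.1393}; z = -0.3171 (taking z<0)
x = -0.0566, y = -0.0178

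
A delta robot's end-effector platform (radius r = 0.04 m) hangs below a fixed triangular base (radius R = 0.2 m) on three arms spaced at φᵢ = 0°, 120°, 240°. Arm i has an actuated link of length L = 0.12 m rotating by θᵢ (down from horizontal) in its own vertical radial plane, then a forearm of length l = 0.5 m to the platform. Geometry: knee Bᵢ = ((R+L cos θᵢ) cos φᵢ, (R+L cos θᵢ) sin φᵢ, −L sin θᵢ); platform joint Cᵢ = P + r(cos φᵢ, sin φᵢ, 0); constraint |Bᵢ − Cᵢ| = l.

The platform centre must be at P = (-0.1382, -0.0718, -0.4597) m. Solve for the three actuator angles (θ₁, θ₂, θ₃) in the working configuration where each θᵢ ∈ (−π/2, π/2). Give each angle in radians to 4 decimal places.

θ₁ = 1.1350, θ₂ = 0.5238, θ₃ = -0.0868

φ1=0.0° → target in arm frame (-0.1382, -0.0718)
  e−x'=0.2982;  (l²−L²−(e−x')²−y'²−z²)/2L = -0.2908
  √(A²+B²)=0.5479;  θ1 = -0.9953+2.1303 ≈ 1.1350
φ2=120.0° → target in arm frame (0.0069, 0.1556)
  A=0.1531, B=-0.4597, C=(l²−L²−A²−y'²−z²)/(2L)=-0.0974
  γ=atan2(-0.4597,0.1531)=-1.2493;  ψ=arccos(-0.2009)=1.7731;  θ2=γ+ψ≈0.5238
arm 3 (φ=240.0°): x'=0.1313, y'=-0.0838
  A=0.0287, B=-0.4597, C=(l²−L²−A²−y'²−z²)/(2L)=0.0685
  θ3 = atan2(B,A) + arccos(C/0.4606) = -0.0868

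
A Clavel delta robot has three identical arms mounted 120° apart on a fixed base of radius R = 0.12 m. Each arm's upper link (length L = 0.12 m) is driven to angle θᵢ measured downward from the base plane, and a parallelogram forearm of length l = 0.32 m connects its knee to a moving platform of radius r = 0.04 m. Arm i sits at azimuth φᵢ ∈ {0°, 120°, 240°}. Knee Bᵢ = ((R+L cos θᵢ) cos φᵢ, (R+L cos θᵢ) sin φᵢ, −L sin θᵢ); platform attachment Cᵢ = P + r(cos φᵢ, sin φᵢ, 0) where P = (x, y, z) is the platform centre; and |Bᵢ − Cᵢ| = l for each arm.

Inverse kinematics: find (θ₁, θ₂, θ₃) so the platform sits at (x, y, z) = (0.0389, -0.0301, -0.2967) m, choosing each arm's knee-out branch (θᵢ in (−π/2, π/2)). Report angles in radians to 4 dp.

φ1=0.0° → target in arm frame (0.0389, -0.0301)
  A cos θ + B sin θ = C:  0.0411·cos θ + -0.2967·sin θ = -0.0109
  γ=atan2(-0.2967,0.0411)=-1.4331;  ψ=arccos(-0.0365)=1.6073;  θ1=γ+ψ≈0.1742
arm 2 (φ=120.0°): x'=-0.0455, y'=-0.0186
  A=0.1255, B=-0.2967, C=(l²−L²−A²−y'²−z²)/(2L)=-0.0672
  θ2 = atan2(B,A) + arccos(C/0.3222) = 0.6104
arm 3 (φ=240.0°): x'=0.0066, y'=0.0487
  A=0.0734, B=-0.2967, C=(l²−L²−A²−y'²−z²)/(2L)=-0.0325
  √(A²+B²)=0.3056;  θ3 = -1.3283+1.6772 ≈ 0.3489

θ₁ = 0.1742, θ₂ = 0.6104, θ₃ = 0.3489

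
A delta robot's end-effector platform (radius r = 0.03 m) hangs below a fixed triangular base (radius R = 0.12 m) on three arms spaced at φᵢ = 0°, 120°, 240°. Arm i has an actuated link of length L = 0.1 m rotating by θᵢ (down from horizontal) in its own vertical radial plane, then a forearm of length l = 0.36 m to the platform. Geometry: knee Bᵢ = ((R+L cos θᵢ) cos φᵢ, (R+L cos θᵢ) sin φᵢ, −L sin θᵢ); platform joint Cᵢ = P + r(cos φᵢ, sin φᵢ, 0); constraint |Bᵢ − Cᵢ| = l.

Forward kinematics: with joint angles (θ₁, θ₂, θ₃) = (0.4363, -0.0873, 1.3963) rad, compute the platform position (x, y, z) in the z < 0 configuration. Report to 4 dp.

arm 1 at φ=0.0°: (R−r)+L cos θ1 = 0.1806;  O1 = (0.1806, 0.0000, -0.0423)
O2 = (0.1896·cos120.0°, 0.1896·sin120.0°, 0.0087) = (-0.0948, 0.1642, 0.0087)
φ3=240.0°: virtual centre (-0.0537, -0.0930, -0.0985), radius l
|O₂|²−|O₁|² = 0.0016;  |O₃|²−|O₁|² = -0.0132
linear system: -0.5509x+0.3284y = 0.0016−0.1020z; -0.4686x+-0.1860y = -0.0132−-0.1124z
det = 0.2564;  x = 0.0157+-0.0701z,  y = 0.0313+-0.4280z
into |P−O₁|² = l²: 1.1881z² + 0.0808z + -0.0996 = 0;  Δ = 0.4801;  z = -0.3256 or 0.2576 → z<0 root = -0.3256
x = 0.0386, y = 0.1707

(0.0386, 0.1707, -0.3256)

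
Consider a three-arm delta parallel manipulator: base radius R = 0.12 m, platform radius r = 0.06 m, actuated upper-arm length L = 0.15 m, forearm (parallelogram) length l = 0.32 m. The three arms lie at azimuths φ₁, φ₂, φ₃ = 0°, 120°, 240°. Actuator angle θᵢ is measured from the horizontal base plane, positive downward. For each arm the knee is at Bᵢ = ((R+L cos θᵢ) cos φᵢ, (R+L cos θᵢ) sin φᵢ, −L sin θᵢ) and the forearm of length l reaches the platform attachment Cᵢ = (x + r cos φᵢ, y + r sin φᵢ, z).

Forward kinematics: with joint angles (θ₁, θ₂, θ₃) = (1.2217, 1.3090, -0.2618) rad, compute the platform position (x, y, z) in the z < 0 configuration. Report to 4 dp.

O1 = (0.1113·cos0.0°, 0.1113·sin0.0°, -0.1410) = (0.1113, 0.0000, -0.1410)
O2 = (0.0988·cos120.0°, 0.0988·sin120.0°, -0.1449) = (-0.0494, 0.0856, -0.1449)
O3 = (0.2049·cos240.0°, 0.2049·sin240.0°, 0.0388) = (-0.1024, -0.1774, 0.0388)
eliminate P² terms by subtracting sphere 1 from 2 and 3
[-0.3214 0.1712 -0.0079]·P = -0.0015;  [-0.4275 -0.3549 0.3596]·P = 0.0112
Cramer: x(z) = -0.0074+0.3138z;  y(z) = -0.0227+0.6352z
into |P−O₁|² = l²: 1.5019z² + 0.1786z + -0.0679 = 0;  Δ = 0.4399;  z = -0.2803 or 0.1614 → z<0 root = -0.2803
x = -0.0954, y = -0.2007

(-0.0954, -0.2007, -0.2803)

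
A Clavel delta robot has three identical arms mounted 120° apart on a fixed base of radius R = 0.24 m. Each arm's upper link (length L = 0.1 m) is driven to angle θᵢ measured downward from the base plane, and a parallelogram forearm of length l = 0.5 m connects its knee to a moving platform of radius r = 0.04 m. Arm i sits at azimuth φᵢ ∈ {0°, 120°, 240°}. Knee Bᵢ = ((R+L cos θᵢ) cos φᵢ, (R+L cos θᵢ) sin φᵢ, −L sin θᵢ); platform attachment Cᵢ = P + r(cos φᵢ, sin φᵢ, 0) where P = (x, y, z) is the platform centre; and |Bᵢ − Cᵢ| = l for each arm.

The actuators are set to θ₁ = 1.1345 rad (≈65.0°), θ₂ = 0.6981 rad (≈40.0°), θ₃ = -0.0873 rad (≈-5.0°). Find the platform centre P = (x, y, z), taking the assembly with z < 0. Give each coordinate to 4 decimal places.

(-0.0954, -0.0731, -0.4521)

φ1=0.0°: virtual centre (0.2423, 0.0000, -0.0906), radius l
arm 2 at φ=120.0°: (R−r)+L cos θ2 = 0.2766;  centre 2 = (-0.1383, 0.2395, -0.0643)
arm 3 at φ=240.0°: (R−r)+L cos θ3 = 0.2996;  centre 3 = (-0.1498, -0.2595, 0.0087)
|centre ₂|²−|centre ₁|² = 0.0137;  |centre ₃|²−|centre ₁|² = 0.0229
linear system: -0.7611x+0.4791y = 0.0137−0.0527z; -0.7841x+-0.5190y = 0.0229−0.1987z
Cramer: x(z) = -0.0235+0.1590z;  y(z) = -0.0087+0.1426z
quadratic in z: (1.0456)z²+(0.0943)z+(-0.1711)=0, √Δ=0.8511 → z ∈ {-0.4521, 0.3619}; z = -0.4521 (taking z<0)
x = -0.0954, y = -0.0731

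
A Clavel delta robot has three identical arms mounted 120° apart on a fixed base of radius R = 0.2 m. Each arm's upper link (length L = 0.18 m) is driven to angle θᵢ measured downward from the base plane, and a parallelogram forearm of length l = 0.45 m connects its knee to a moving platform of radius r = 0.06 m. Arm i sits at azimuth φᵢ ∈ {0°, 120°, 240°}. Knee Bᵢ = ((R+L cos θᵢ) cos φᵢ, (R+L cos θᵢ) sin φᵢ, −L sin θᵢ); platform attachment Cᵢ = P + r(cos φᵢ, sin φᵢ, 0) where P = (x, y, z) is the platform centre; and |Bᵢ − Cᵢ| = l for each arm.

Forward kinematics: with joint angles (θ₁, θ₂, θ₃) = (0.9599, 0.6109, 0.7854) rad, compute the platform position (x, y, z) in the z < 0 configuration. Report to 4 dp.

(-0.0527, 0.0290, -0.4852)

arm 1 at φ=0.0°: e+L cos θ1 = 0.2432;  centre 1 = (0.2432, 0.0000, -0.1474)
arm 2 at φ=120.0°: e+L cos θ2 = 0.2874;  centre 2 = (-0.1437, 0.2489, -0.1032)
φ3=240.0°: virtual centre (-0.1336, -0.2315, -0.1273), radius l
eliminate P² terms by subtracting sphere 1 from 2 and 3
linear system: -0.7739x+0.4979y = 0.0124−0.0884z; -0.7538x+-0.4629y = 0.0067−0.0403z
det = 0.7336;  x = -0.0124+0.0832z,  y = 0.0056+-0.0483z
quadratic in z: (1.0092)z²+(0.2518)z+(-0.1154)=0, √Δ=0.7275 → z ∈ {-0.4852, 0.2356}; z = -0.4852 (taking z<0)
x = -0.0527, y = 0.0290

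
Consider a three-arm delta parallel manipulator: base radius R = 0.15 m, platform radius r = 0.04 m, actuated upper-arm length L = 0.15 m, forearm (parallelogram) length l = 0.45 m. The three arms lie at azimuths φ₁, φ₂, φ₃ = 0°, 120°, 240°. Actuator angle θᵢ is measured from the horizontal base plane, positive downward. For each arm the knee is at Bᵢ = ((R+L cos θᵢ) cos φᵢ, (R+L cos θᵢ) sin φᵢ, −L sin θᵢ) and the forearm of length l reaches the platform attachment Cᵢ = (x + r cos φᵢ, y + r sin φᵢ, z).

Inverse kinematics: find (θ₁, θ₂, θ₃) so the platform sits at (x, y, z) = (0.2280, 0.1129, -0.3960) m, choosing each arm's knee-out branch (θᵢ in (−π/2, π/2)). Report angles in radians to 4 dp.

rotate P by −φ1: (0.2280, 0.1129, -0.3960)
  A cos θ + B sin θ = C:  -0.1180·cos θ + -0.3960·sin θ = -0.0116
  √(A²+B²)=0.4132;  θ1 = -1.8604+1.5989 ≈ -0.2615
φ2=120.0° → target in arm frame (-0.0162, -0.2539)
  A=0.1262, B=-0.3960, C=(l²−L²−A²−y'²−z²)/(2L)=-0.1907
  √(A²+B²)=0.4156;  θ2 = -1.2622+2.0475 ≈ 0.7853
arm 3 (φ=240.0°): x'=-0.2118, y'=0.1410
  A=0.3218, B=-0.3960, C=(l²−L²−A²−y'²−z²)/(2L)=-0.3341
  √(A²+B²)=0.5102;  θ3 = -0.8884+2.2847 ≈ 1.3963

θ₁ = -0.2615, θ₂ = 0.7853, θ₃ = 1.3963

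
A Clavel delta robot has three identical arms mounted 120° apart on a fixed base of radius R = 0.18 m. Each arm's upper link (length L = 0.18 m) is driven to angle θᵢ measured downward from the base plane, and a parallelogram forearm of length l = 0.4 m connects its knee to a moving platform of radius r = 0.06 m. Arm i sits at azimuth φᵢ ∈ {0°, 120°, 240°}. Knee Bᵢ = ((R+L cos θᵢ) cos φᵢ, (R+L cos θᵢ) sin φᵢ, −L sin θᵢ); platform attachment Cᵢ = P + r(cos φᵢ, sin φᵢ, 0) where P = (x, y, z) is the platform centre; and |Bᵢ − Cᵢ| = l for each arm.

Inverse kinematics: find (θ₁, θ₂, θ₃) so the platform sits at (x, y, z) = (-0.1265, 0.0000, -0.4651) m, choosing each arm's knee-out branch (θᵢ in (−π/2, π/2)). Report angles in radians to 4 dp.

θ₁ = 1.3962, θ₂ = 0.7853, θ₃ = 0.7853

arm 1 (φ=0.0°): x'=-0.1265, y'=0.0000
  A=0.2465, B=-0.4651, C=(l²−L²−A²−y'²−z²)/(2L)=-0.4152
  θ1 = atan2(B,A) + arccos(C/0.5264) = 1.3962
arm 2 (φ=120.0°): x'=0.0632, y'=0.1096
  e−x'=0.0568;  (l²−L²−(e−x')²−y'²−z²)/2L = -0.2887
  γ=atan2(-0.4651,0.0568)=-1.4494;  ψ=arccos(-0.6162)=2.2347;  θ2=γ+ψ≈0.7853
arm 3 (φ=240.0°): x'=0.0633, y'=-0.1096
  A cos θ + B sin θ = C:  0.0567·cos θ + -0.4651·sin θ = -0.2887
  √(A²+B²)=0.4685;  θ3 = -1.4494+2.2347 ≈ 0.7853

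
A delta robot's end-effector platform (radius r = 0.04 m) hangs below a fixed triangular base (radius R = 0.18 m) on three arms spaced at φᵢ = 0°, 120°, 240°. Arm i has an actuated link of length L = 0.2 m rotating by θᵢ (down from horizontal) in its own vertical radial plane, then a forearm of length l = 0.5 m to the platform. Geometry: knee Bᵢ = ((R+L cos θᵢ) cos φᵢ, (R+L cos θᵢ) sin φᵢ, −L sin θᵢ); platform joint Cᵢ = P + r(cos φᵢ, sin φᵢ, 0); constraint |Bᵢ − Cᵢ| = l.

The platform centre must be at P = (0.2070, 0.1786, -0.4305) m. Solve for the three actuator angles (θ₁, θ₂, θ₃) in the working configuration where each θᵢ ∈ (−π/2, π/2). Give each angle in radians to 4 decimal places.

arm 1 (φ=0.0°): x'=0.2070, y'=0.1786
  e−x'=-0.0670;  (l²−L²−(e−x')²−y'²−z²)/2L = -0.0293
  θ1 = atan2(B,A) + arccos(C/0.4357) = -0.0871
φ2=120.0° → target in arm frame (0.0512, -0.2686)
  e−x'=0.0888;  (l²−L²−(e−x')²−y'²−z²)/2L = -0.1384
  √(A²+B²)=0.4396;  θ2 = -1.3673+1.8910 ≈ 0.5237
arm 3 (φ=240.0°): x'=-0.2582, y'=0.0900
  e−x'=0.3982;  (l²−L²−(e−x')²−y'²−z²)/2L = -0.3549
  θ3 = atan2(B,A) + arccos(C/0.5864) = 1.3965

θ₁ = -0.0871, θ₂ = 0.5237, θ₃ = 1.3965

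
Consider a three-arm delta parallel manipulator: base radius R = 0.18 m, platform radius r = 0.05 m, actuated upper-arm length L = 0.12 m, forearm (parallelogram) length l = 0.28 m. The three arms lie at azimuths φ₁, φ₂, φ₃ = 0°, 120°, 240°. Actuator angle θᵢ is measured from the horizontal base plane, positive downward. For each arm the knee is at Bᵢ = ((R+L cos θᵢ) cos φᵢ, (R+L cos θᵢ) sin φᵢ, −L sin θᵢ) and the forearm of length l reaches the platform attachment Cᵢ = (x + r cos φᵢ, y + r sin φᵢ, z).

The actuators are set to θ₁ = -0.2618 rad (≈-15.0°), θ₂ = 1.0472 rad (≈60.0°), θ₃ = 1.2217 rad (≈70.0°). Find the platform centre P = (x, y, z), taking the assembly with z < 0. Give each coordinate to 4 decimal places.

(0.1153, 0.0175, -0.2160)

centre 1 = (0.2459·cos0.0°, 0.2459·sin0.0°, 0.0311) = (0.2459, 0.0000, 0.0311)
arm 2 at φ=120.0°: ρ2 = 0.1900;  centre 2 = (-0.0950, 0.1645, -0.1039)
centre 3 = (0.1710·cos240.0°, 0.1710·sin240.0°, -0.1128) = (-0.0855, -0.1481, -0.1128)
|centre ₂|²−|centre ₁|² = -0.0145;  |centre ₃|²−|centre ₁|² = -0.0195
linear system: -0.6818x+0.3291y = -0.0145−-0.2700z; -0.6629x+-0.2963y = -0.0195−-0.2876z
det = 0.4201;  x = 0.0255+-0.4157z,  y = 0.0087+-0.0409z
into |P−centre ₁|² = l²: 1.1745z² + 0.1204z + -0.0288 = 0;  Δ = 0.1497;  z = -0.2160 or 0.1135 → z<0 root = -0.2160
x = 0.1153, y = 0.0175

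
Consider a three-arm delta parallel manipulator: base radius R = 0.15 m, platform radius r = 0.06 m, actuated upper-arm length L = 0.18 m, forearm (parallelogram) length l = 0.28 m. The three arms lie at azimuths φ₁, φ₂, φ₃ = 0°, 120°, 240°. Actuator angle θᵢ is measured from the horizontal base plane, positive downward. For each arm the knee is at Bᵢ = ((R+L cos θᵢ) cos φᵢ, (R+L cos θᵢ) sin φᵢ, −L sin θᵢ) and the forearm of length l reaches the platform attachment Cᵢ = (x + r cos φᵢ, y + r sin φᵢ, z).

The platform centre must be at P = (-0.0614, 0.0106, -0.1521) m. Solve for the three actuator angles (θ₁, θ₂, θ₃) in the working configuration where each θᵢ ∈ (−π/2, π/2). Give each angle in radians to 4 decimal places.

θ₁ = 0.7853, θ₂ = -0.0003, θ₃ = 0.1748

rotate P by −φ1: (-0.0614, 0.0106, -0.1521)
  e−x'=0.1514;  (l²−L²−(e−x')²−y'²−z²)/2L = -0.0005
  θ1 = atan2(B,A) + arccos(C/0.2146) = 0.7853
φ2=120.0° → target in arm frame (0.0399, 0.0479)
  A=0.0501, B=-0.1521, C=(l²−L²−A²−y'²−z²)/(2L)=0.0502
  θ2 = atan2(B,A) + arccos(C/0.1601) = -0.0003
φ3=240.0° → target in arm frame (0.0215, -0.0585)
  e−x'=0.0685;  (l²−L²−(e−x')²−y'²−z²)/2L = 0.0410
  γ=atan2(-0.1521,0.0685)=-1.1478;  ψ=arccos(0.2457)=1.3225;  θ3=γ+ψ≈0.1748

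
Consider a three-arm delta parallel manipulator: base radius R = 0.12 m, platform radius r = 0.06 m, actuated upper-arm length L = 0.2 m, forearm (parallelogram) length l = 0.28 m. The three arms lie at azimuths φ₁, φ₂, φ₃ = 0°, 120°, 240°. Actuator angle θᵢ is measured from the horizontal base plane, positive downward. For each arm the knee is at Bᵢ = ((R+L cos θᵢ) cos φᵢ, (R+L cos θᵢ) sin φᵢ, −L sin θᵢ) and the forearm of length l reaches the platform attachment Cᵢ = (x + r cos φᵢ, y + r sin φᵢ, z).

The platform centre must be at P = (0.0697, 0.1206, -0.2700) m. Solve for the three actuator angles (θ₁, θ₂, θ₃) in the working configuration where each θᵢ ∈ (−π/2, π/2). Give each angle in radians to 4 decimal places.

φ1=0.0° → target in arm frame (0.0697, 0.1206)
  A cos θ + B sin θ = C:  -0.0097·cos θ + -0.2700·sin θ = -0.1228
  γ=atan2(-0.2700,-0.0097)=-1.6067;  ψ=arccos(-0.4547)=2.0428;  θ1=γ+ψ≈0.4361
arm 2 (φ=120.0°): x'=0.0696, y'=-0.1207
  A cos θ + B sin θ = C:  -0.0096·cos θ + -0.2700·sin θ = -0.1229
  γ=atan2(-0.2700,-0.0096)=-1.6063;  ψ=arccos(-0.4548)=2.0430;  θ2=γ+ψ≈0.4367
arm 3 (φ=240.0°): x'=-0.1393, y'=0.0001
  A cos θ + B sin θ = C:  0.1993·cos θ + -0.2700·sin θ = -0.1855
  θ3 = atan2(B,A) + arccos(C/0.3356) = 1.2217

θ₁ = 0.4361, θ₂ = 0.4367, θ₃ = 1.2217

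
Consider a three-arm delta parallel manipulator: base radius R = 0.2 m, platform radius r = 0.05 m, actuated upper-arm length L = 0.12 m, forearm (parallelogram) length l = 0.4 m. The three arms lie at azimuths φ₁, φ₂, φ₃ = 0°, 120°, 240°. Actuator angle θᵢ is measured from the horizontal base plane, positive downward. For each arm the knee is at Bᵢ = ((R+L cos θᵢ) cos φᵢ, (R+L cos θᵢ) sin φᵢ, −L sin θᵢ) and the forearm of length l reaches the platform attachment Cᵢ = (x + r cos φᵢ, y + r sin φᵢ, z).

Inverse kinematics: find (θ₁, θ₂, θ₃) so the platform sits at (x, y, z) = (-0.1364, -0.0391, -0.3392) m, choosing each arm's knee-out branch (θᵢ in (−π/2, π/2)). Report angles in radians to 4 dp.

θ₁ = 1.2220, θ₂ = 0.3494, θ₃ = -0.0869

φ1=0.0° → target in arm frame (-0.1364, -0.0391)
  e−x'=0.2864;  (l²−L²−(e−x')²−y'²−z²)/2L = -0.2209
  γ=atan2(-0.3392,0.2864)=-0.8696;  ψ=arccos(-0.4975)=2.0916;  θ1=γ+ψ≈1.2220
arm 2 (φ=120.0°): x'=0.0343, y'=0.1377
  A cos θ + B sin θ = C:  0.1157·cos θ + -0.3392·sin θ = -0.0075
  √(A²+B²)=0.3584;  θ2 = -1.2422+1.5916 ≈ 0.3494
arm 3 (φ=240.0°): x'=0.1021, y'=-0.0986
  A cos θ + B sin θ = C:  0.0479·cos θ + -0.3392·sin θ = 0.0772
  γ=atan2(-0.3392,0.0479)=-1.4304;  ψ=arccos(0.2254)=1.3435;  θ3=γ+ψ≈-0.0869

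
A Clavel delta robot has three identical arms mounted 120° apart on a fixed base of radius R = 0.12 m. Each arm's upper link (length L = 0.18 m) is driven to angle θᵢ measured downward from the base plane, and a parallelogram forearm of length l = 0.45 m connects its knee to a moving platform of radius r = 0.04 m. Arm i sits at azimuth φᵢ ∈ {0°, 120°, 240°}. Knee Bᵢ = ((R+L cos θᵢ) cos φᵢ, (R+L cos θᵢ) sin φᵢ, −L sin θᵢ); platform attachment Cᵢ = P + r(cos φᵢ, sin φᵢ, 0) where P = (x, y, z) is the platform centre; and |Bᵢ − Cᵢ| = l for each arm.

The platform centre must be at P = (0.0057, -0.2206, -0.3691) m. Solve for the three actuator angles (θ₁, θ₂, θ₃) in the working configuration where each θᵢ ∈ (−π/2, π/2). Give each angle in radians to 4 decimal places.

θ₁ = 0.3491, θ₂ = 0.9597, θ₃ = -0.3493

rotate P by −φ1: (0.0057, -0.2206, -0.3691)
  e−x'=0.0743;  (l²−L²−(e−x')²−y'²−z²)/2L = -0.0564
  γ=atan2(-0.3691,0.0743)=-1.3722;  ψ=arccos(-0.1499)=1.7213;  θ1=γ+ψ≈0.3491
arm 2 (φ=120.0°): x'=-0.1939, y'=0.1054
  A=0.2739, B=-0.3691, C=(l²−L²−A²−y'²−z²)/(2L)=-0.1452
  √(A²+B²)=0.4596;  θ2 = -0.9324+1.8921 ≈ 0.9597
φ3=240.0° → target in arm frame (0.1882, 0.1152)
  e−x'=-0.1082;  (l²−L²−(e−x')²−y'²−z²)/2L = 0.0247
  √(A²+B²)=0.3846;  θ3 = -1.8559+1.5066 ≈ -0.3493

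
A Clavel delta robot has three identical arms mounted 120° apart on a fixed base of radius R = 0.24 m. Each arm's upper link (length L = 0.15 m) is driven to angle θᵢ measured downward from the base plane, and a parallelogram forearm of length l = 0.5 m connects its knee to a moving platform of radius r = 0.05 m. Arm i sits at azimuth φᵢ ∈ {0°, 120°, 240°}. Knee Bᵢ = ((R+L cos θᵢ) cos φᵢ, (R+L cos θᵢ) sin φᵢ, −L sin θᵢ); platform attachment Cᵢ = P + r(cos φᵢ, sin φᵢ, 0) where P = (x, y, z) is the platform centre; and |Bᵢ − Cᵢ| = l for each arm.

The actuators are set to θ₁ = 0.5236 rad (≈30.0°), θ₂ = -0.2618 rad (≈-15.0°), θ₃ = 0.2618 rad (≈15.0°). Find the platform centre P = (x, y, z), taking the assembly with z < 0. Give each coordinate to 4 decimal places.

centre 1 = (0.3199·cos0.0°, 0.3199·sin0.0°, -0.0750) = (0.3199, 0.0000, -0.0750)
φ2=120.0°: virtual centre (-0.1674, 0.2900, 0.0388), radius l
arm 3 at φ=240.0°: (R−r)+L cos θ3 = 0.3349;  centre 3 = (-0.1674, -0.2900, -0.0388)
|centre ₂|²−|centre ₁|² = 0.0057;  |centre ₃|²−|centre ₁|² = 0.0057
[-0.9747 0.5800 0.2276]·P = 0.0057;  [-0.9747 -0.5800 0.0724]·P = 0.0057
det = 1.1307;  x = -0.0058+0.1539z,  y = 0.0000+-0.1339z
into |P−centre ₁|² = l²: 1.0416z² + 0.0497z + -0.1383 = 0;  Δ = 0.5785;  z = -0.3890 or 0.3412 → z<0 root = -0.3890
x = -0.0657, y = 0.0521

(-0.0657, 0.0521, -0.3890)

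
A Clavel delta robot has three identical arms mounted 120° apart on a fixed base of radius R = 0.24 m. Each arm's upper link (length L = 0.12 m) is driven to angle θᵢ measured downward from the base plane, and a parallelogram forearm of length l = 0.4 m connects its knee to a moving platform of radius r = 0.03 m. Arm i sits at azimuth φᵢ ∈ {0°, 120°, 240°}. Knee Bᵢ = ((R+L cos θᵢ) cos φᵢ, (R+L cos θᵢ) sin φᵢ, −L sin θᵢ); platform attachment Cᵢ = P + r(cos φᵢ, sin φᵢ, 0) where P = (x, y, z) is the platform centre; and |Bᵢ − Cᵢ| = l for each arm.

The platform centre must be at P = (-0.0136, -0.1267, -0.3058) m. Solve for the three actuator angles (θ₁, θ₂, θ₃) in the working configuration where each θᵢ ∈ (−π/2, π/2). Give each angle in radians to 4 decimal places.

rotate P by −φ1: (-0.0136, -0.1267, -0.3058)
  A cos θ + B sin θ = C:  0.2236·cos θ + -0.3058·sin θ = -0.0582
  θ1 = atan2(B,A) + arccos(C/0.3788) = 0.7856
φ2=120.0° → target in arm frame (-0.1029, 0.0751)
  e−x'=0.3129;  (l²−L²−(e−x')²−y'²−z²)/2L = -0.2145
  θ2 = atan2(B,A) + arccos(C/0.4375) = 1.3093
φ3=240.0° → target in arm frame (0.1165, 0.0516)
  e−x'=0.0935;  (l²−L²−(e−x')²−y'²−z²)/2L = 0.1695
  γ=atan2(-0.3058,0.0935)=-1.2741;  ψ=arccos(0.5302)=1.0120;  θ3=γ+ψ≈-0.2622

θ₁ = 0.7856, θ₂ = 1.3093, θ₃ = -0.2622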